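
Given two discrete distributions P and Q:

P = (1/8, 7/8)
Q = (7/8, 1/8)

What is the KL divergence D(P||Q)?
D(P||Q) = Σ P(i) log₂(P(i)/Q(i))
  i=0: (1/8) × log₂((1/8)/(7/8)) = (1/8) × log₂(1/7) = -0.3509
  i=1: (7/8) × log₂((7/8)/(1/8)) = (7/8) × log₂(7) = 2.4564
D(P||Q) = -0.3509 + 2.4564
  = 2.1055 bits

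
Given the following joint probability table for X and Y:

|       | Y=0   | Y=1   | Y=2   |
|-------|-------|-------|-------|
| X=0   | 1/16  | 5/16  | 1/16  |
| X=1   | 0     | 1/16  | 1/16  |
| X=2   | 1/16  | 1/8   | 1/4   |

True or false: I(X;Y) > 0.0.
Marginal P(X) (row sums):
  P(X=0) = 1/16 + 5/16 + 1/16 = 7/16
  P(X=1) = 0 + 1/16 + 1/16 = 1/8
  P(X=2) = 1/16 + 1/8 + 1/4 = 7/16
Marginal P(Y) (column sums):
  P(Y=0) = 1/16 + 0 + 1/16 = 1/8
  P(Y=1) = 5/16 + 1/16 + 1/8 = 1/2
  P(Y=2) = 1/16 + 1/16 + 1/4 = 3/8

H(X) = -[(7/16)·log₂(7/16) + (1/8)·log₂(1/8) + (7/16)·log₂(7/16)]
  = 0.5218 + 0.3750 + 0.5218
  = 1.4186 bits
H(Y) = -[(1/8)·log₂(1/8) + (1/2)·log₂(1/2) + (3/8)·log₂(3/8)]
  = 0.3750 + 0.5000 + 0.5306
  = 1.4056 bits
H(X,Y) = -[(1/16)·log₂(1/16) + (5/16)·log₂(5/16) + (1/16)·log₂(1/16) + (1/16)·log₂(1/16) + (1/16)·log₂(1/16) + (1/16)·log₂(1/16) + (1/8)·log₂(1/8) + (1/4)·log₂(1/4)]
  = 0.2500 + 0.5244 + 0.2500 + 0.2500 + 0.2500 + 0.2500 + 0.3750 + 0.5000
  = 2.6494 bits

I(X;Y) = H(X) + H(Y) - H(X,Y)
  = 1.4186 + 1.4056 - 2.6494
  = 0.1748 bits

True. I(X;Y) = 0.1748 bits, which is > 0.0 bits.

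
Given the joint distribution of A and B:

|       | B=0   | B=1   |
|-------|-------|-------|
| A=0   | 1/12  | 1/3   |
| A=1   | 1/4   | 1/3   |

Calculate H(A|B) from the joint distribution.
Marginal P(B) (column sums):
  P(B=0) = 1/12 + 1/4 = 1/3
  P(B=1) = 1/3 + 1/3 = 2/3

H(A|B) = -Σ P(A,B)·log₂ P(A|B), where P(A|B) = P(A,B) / P(B)
  (A=0,B=0): P(A|B) = (1/12)/(1/3) = 1/4;  -(1/12)·log₂(1/4) = 0.1667
  (A=0,B=1): P(A|B) = (1/3)/(2/3) = 1/2;  -(1/3)·log₂(1/2) = 0.3333
  (A=1,B=0): P(A|B) = (1/4)/(1/3) = 3/4;  -(1/4)·log₂(3/4) = 0.1038
  (A=1,B=1): P(A|B) = (1/3)/(2/3) = 1/2;  -(1/3)·log₂(1/2) = 0.3333
H(A|B) = 0.1667 + 0.3333 + 0.1038 + 0.3333
  = 0.9371 bits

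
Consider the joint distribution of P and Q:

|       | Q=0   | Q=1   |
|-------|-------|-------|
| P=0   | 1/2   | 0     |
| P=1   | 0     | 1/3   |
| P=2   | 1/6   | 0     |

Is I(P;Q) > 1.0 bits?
Marginal P(P) (row sums):
  P(P=0) = 1/2 + 0 = 1/2
  P(P=1) = 0 + 1/3 = 1/3
  P(P=2) = 1/6 + 0 = 1/6
Marginal P(Q) (column sums):
  P(Q=0) = 1/2 + 0 + 1/6 = 2/3
  P(Q=1) = 0 + 1/3 + 0 = 1/3

H(P) = -[(1/2)·log₂(1/2) + (1/3)·log₂(1/3) + (1/6)·log₂(1/6)]
  = 0.5000 + 0.5283 + 0.4308
  = 1.4591 bits
H(Q) = -[(2/3)·log₂(2/3) + (1/3)·log₂(1/3)]
  = 0.3900 + 0.5283
  = 0.9183 bits
H(P,Q) = -[(1/2)·log₂(1/2) + (1/3)·log₂(1/3) + (1/6)·log₂(1/6)]
  = 0.5000 + 0.5283 + 0.4308
  = 1.4591 bits

I(P;Q) = H(P) + H(Q) - H(P,Q)
  = 1.4591 + 0.9183 - 1.4591
  = 0.9183 bits

No. I(P;Q) = 0.9183 bits, which is ≤ 1.0 bits.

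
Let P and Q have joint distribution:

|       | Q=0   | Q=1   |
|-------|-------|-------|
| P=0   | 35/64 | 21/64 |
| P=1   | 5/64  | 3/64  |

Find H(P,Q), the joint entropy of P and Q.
H(P,Q) = -Σ P(P,Q) log₂ P(P,Q), summed over the non-zero cells:
H(P,Q) = -[(35/64)·log₂(35/64) + (21/64)·log₂(21/64) + (5/64)·log₂(5/64) + (3/64)·log₂(3/64)]
  = 0.4762 + 0.5275 + 0.2873 + 0.2070
  = 1.4980 bits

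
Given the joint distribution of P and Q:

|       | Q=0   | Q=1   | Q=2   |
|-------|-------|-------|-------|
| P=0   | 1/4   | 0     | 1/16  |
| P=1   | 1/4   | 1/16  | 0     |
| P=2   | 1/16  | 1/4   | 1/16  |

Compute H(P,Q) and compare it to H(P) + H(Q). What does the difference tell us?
Marginal P(P) (row sums):
  P(P=0) = 1/4 + 0 + 1/16 = 5/16
  P(P=1) = 1/4 + 1/16 + 0 = 5/16
  P(P=2) = 1/16 + 1/4 + 1/16 = 3/8
Marginal P(Q) (column sums):
  P(Q=0) = 1/4 + 1/4 + 1/16 = 9/16
  P(Q=1) = 0 + 1/16 + 1/4 = 5/16
  P(Q=2) = 1/16 + 0 + 1/16 = 1/8

H(P,Q) = -[(1/4)·log₂(1/4) + (1/16)·log₂(1/16) + (1/4)·log₂(1/4) + (1/16)·log₂(1/16) + (1/16)·log₂(1/16) + (1/4)·log₂(1/4) + (1/16)·log₂(1/16)]
  = 0.5000 + 0.2500 + 0.5000 + 0.2500 + 0.2500 + 0.5000 + 0.2500
  = 2.5000 bits
H(P) = -[(5/16)·log₂(5/16) + (5/16)·log₂(5/16) + (3/8)·log₂(3/8)]
  = 0.5244 + 0.5244 + 0.5306
  = 1.5794 bits
H(Q) = -[(9/16)·log₂(9/16) + (5/16)·log₂(5/16) + (1/8)·log₂(1/8)]
  = 0.4669 + 0.5244 + 0.3750
  = 1.3663 bits

H(P) + H(Q) = 1.5794 + 1.3663 = 2.9457 bits
Difference: H(P) + H(Q) - H(P,Q) = 2.9457 - 2.5000 = 0.4457 bits = I(P;Q)

The difference is the mutual information; it is positive here, so P and Q are dependent (knowing one reduces uncertainty about the other by 0.4457 bits).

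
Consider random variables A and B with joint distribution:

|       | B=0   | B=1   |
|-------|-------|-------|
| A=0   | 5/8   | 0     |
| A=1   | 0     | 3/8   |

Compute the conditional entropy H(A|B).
Marginal P(B) (column sums):
  P(B=0) = 5/8 + 0 = 5/8
  P(B=1) = 0 + 3/8 = 3/8

H(A|B) = -Σ P(A,B)·log₂ P(A|B), where P(A|B) = P(A,B) / P(B)
  (cells with P(A,B) = 0 contribute 0)
  (A=0,B=0): P(A|B) = (5/8)/(5/8) = 1;  -(5/8)·log₂(1) = 0.0000
  (A=1,B=1): P(A|B) = (3/8)/(3/8) = 1;  -(3/8)·log₂(1) = 0.0000
H(A|B) = 0.0000 + 0.0000
  = 0.0000 bits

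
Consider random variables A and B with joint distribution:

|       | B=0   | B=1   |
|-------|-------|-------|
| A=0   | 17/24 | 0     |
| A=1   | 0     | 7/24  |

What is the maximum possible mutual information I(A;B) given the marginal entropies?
The upper bound on mutual information is I(A;B) ≤ min(H(A), H(B)).

Marginal P(A) (row sums):
  P(A=0) = 17/24 + 0 = 17/24
  P(A=1) = 0 + 7/24 = 7/24
Marginal P(B) (column sums):
  P(B=0) = 17/24 + 0 = 17/24
  P(B=1) = 0 + 7/24 = 7/24

H(A) = -[(17/24)·log₂(17/24) + (7/24)·log₂(7/24)]
  = 0.3524 + 0.5185
  = 0.8709 bits
H(B) = -[(17/24)·log₂(17/24) + (7/24)·log₂(7/24)]
  = 0.3524 + 0.5185
  = 0.8709 bits

Maximum possible I(A;B) = min(0.8709, 0.8709) = 0.8709 bits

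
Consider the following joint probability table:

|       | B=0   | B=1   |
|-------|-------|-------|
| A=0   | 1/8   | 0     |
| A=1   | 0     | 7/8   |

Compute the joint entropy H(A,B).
H(A,B) = -Σ P(A,B) log₂ P(A,B), summed over the non-zero cells:
H(A,B) = -[(1/8)·log₂(1/8) + (7/8)·log₂(7/8)]
  = 0.3750 + 0.1686
  = 0.5436 bits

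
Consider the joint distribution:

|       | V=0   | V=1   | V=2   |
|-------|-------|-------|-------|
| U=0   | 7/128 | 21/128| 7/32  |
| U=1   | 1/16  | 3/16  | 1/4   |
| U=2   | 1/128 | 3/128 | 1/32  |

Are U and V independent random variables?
Marginal P(U) (row sums):
  P(U=0) = 7/128 + 21/128 + 7/32 = 7/16
  P(U=1) = 1/16 + 3/16 + 1/4 = 1/2
  P(U=2) = 1/128 + 3/128 + 1/32 = 1/16
Marginal P(V) (column sums):
  P(V=0) = 7/128 + 1/16 + 1/128 = 1/8
  P(V=1) = 21/128 + 3/16 + 3/128 = 3/8
  P(V=2) = 7/32 + 1/4 + 1/32 = 1/2

U and V are independent iff P(U=i,V=j) = P(U=i)·P(V=j) for every cell.
  P(U=0)·P(V=0) = 7/16 × 1/8 = 7/128 = P(U=0,V=0) ✓
  P(U=0)·P(V=1) = 7/16 × 3/8 = 21/128 = P(U=0,V=1) ✓
  P(U=0)·P(V=2) = 7/16 × 1/2 = 7/32 = P(U=0,V=2) ✓
  P(U=1)·P(V=0) = 1/2 × 1/8 = 1/16 = P(U=1,V=0) ✓
  P(U=1)·P(V=1) = 1/2 × 3/8 = 3/16 = P(U=1,V=1) ✓
  P(U=1)·P(V=2) = 1/2 × 1/2 = 1/4 = P(U=1,V=2) ✓
  P(U=2)·P(V=0) = 1/16 × 1/8 = 1/128 = P(U=2,V=0) ✓
  P(U=2)·P(V=1) = 1/16 × 3/8 = 3/128 = P(U=2,V=1) ✓
  P(U=2)·P(V=2) = 1/16 × 1/2 = 1/32 = P(U=2,V=2) ✓

Yes, U and V are independent: every cell factors, so I(U;V) = 0 bits.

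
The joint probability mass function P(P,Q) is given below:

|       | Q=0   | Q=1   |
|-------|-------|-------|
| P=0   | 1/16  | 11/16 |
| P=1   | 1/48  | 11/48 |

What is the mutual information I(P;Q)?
Marginal P(P) (row sums):
  P(P=0) = 1/16 + 11/16 = 3/4
  P(P=1) = 1/48 + 11/48 = 1/4
Marginal P(Q) (column sums):
  P(Q=0) = 1/16 + 1/48 = 1/12
  P(Q=1) = 11/16 + 11/48 = 11/12

H(P) = -[(3/4)·log₂(3/4) + (1/4)·log₂(1/4)]
  = 0.3113 + 0.5000
  = 0.8113 bits
H(Q) = -[(1/12)·log₂(1/12) + (11/12)·log₂(11/12)]
  = 0.2987 + 0.1151
  = 0.4138 bits
H(P,Q) = -[(1/16)·log₂(1/16) + (11/16)·log₂(11/16) + (1/48)·log₂(1/48) + (11/48)·log₂(11/48)]
  = 0.2500 + 0.3716 + 0.1164 + 0.4871
  = 1.2251 bits

I(P;Q) = H(P) + H(Q) - H(P,Q)
  = 0.8113 + 0.4138 - 1.2251
  = 0.0000 bits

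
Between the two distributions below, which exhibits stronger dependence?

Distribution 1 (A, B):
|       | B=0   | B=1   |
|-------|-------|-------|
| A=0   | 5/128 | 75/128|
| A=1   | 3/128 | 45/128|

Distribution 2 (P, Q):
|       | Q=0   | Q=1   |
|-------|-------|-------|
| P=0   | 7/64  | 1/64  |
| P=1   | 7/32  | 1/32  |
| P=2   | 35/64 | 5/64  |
Distribution 1 (A, B):
Marginal P(A) (row sums):
  P(A=0) = 5/128 + 75/128 = 5/8
  P(A=1) = 3/128 + 45/128 = 3/8
Marginal P(B) (column sums):
  P(B=0) = 5/128 + 3/128 = 1/16
  P(B=1) = 75/128 + 45/128 = 15/16

H(A) = -[(5/8)·log₂(5/8) + (3/8)·log₂(3/8)]
  = 0.4238 + 0.5306
  = 0.9544 bits
H(B) = -[(1/16)·log₂(1/16) + (15/16)·log₂(15/16)]
  = 0.2500 + 0.0873
  = 0.3373 bits
H(A,B) = -[(5/128)·log₂(5/128) + (75/128)·log₂(75/128) + (3/128)·log₂(3/128) + (45/128)·log₂(45/128)]
  = 0.1827 + 0.4519 + 0.1269 + 0.5302
  = 1.2917 bits

I(A;B) = H(A) + H(B) - H(A,B)
  = 0.9544 + 0.3373 - 1.2917
  = 0.0000 bits

Distribution 2 (P, Q):
Marginal P(P) (row sums):
  P(P=0) = 7/64 + 1/64 = 1/8
  P(P=1) = 7/32 + 1/32 = 1/4
  P(P=2) = 35/64 + 5/64 = 5/8
Marginal P(Q) (column sums):
  P(Q=0) = 7/64 + 7/32 + 35/64 = 7/8
  P(Q=1) = 1/64 + 1/32 + 5/64 = 1/8

H(P) = -[(1/8)·log₂(1/8) + (1/4)·log₂(1/4) + (5/8)·log₂(5/8)]
  = 0.3750 + 0.5000 + 0.4238
  = 1.2988 bits
H(Q) = -[(7/8)·log₂(7/8) + (1/8)·log₂(1/8)]
  = 0.1686 + 0.3750
  = 0.5436 bits
H(P,Q) = -[(7/64)·log₂(7/64) + (1/64)·log₂(1/64) + (7/32)·log₂(7/32) + (1/32)·log₂(1/32) + (35/64)·log₂(35/64) + (5/64)·log₂(5/64)]
  = 0.3492 + 0.0938 + 0.4796 + 0.1563 + 0.4762 + 0.2873
  = 1.8424 bits

I(P;Q) = H(P) + H(Q) - H(P,Q)
  = 1.2988 + 0.5436 - 1.8424
  = 0.0000 bits

Both joint tables factor as the product of their marginals, so I(A;B) = I(P;Q) = 0 bits: neither is larger (both pairs are independent).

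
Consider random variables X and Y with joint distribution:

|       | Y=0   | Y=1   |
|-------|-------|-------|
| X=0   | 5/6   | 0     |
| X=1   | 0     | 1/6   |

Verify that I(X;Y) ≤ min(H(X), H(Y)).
Marginal P(X) (row sums):
  P(X=0) = 5/6 + 0 = 5/6
  P(X=1) = 0 + 1/6 = 1/6
Marginal P(Y) (column sums):
  P(Y=0) = 5/6 + 0 = 5/6
  P(Y=1) = 0 + 1/6 = 1/6

H(X) = -[(5/6)·log₂(5/6) + (1/6)·log₂(1/6)]
  = 0.2192 + 0.4308
  = 0.6500 bits
H(Y) = -[(5/6)·log₂(5/6) + (1/6)·log₂(1/6)]
  = 0.2192 + 0.4308
  = 0.6500 bits
H(X,Y) = -[(5/6)·log₂(5/6) + (1/6)·log₂(1/6)]
  = 0.2192 + 0.4308
  = 0.6500 bits

I(X;Y) = H(X) + H(Y) - H(X,Y)
  = 0.6500 + 0.6500 - 0.6500
  = 0.6500 bits

min(H(X), H(Y)) = min(0.6500, 0.6500) = 0.6500 bits
Since 0.6500 ≤ 0.6500, the bound is satisfied ✓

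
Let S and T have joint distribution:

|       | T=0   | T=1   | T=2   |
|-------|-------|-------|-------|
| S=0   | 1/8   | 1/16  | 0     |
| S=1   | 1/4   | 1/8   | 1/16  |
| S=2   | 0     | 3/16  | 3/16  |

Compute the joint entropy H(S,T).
H(S,T) = -Σ P(S,T) log₂ P(S,T), summed over the non-zero cells:
H(S,T) = -[(1/8)·log₂(1/8) + (1/16)·log₂(1/16) + (1/4)·log₂(1/4) + (1/8)·log₂(1/8) + (1/16)·log₂(1/16) + (3/16)·log₂(3/16) + (3/16)·log₂(3/16)]
  = 0.3750 + 0.2500 + 0.5000 + 0.3750 + 0.2500 + 0.4528 + 0.4528
  = 2.6556 bits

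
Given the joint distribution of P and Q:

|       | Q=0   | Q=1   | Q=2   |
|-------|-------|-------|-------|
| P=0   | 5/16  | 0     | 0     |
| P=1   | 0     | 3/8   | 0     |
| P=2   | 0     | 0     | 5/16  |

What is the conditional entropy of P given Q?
Marginal P(Q) (column sums):
  P(Q=0) = 5/16 + 0 + 0 = 5/16
  P(Q=1) = 0 + 3/8 + 0 = 3/8
  P(Q=2) = 0 + 0 + 5/16 = 5/16

H(P|Q) = -Σ P(P,Q)·log₂ P(P|Q), where P(P|Q) = P(P,Q) / P(Q)
  (cells with P(P,Q) = 0 contribute 0)
  (P=0,Q=0): P(P|Q) = (5/16)/(5/16) = 1;  -(5/16)·log₂(1) = 0.0000
  (P=1,Q=1): P(P|Q) = (3/8)/(3/8) = 1;  -(3/8)·log₂(1) = 0.0000
  (P=2,Q=2): P(P|Q) = (5/16)/(5/16) = 1;  -(5/16)·log₂(1) = 0.0000
H(P|Q) = 0.0000 + 0.0000 + 0.0000
  = 0.0000 bits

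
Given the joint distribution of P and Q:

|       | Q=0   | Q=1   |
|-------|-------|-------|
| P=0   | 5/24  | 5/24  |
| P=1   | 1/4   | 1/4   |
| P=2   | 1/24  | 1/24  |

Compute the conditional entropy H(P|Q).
Marginal P(Q) (column sums):
  P(Q=0) = 5/24 + 1/4 + 1/24 = 1/2
  P(Q=1) = 5/24 + 1/4 + 1/24 = 1/2

H(P|Q) = -Σ P(P,Q)·log₂ P(P|Q), where P(P|Q) = P(P,Q) / P(Q)
  (P=0,Q=0): P(P|Q) = (5/24)/(1/2) = 5/12;  -(5/24)·log₂(5/12) = 0.2631
  (P=0,Q=1): P(P|Q) = (5/24)/(1/2) = 5/12;  -(5/24)·log₂(5/12) = 0.2631
  (P=1,Q=0): P(P|Q) = (1/4)/(1/2) = 1/2;  -(1/4)·log₂(1/2) = 0.2500
  (P=1,Q=1): P(P|Q) = (1/4)/(1/2) = 1/2;  -(1/4)·log₂(1/2) = 0.2500
  (P=2,Q=0): P(P|Q) = (1/24)/(1/2) = 1/12;  -(1/24)·log₂(1/12) = 0.1494
  (P=2,Q=1): P(P|Q) = (1/24)/(1/2) = 1/12;  -(1/24)·log₂(1/12) = 0.1494
H(P|Q) = 0.2631 + 0.2631 + 0.2500 + 0.2500 + 0.1494 + 0.1494
  = 1.3250 bits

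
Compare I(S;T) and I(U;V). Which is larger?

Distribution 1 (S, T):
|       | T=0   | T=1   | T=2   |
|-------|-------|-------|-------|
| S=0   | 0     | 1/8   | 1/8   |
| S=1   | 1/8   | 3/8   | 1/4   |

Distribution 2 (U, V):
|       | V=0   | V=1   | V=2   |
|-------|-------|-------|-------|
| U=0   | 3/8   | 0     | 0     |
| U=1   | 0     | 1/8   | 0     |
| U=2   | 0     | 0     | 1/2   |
Distribution 1 (S, T):
Marginal P(S) (row sums):
  P(S=0) = 0 + 1/8 + 1/8 = 1/4
  P(S=1) = 1/8 + 3/8 + 1/4 = 3/4
Marginal P(T) (column sums):
  P(T=0) = 0 + 1/8 = 1/8
  P(T=1) = 1/8 + 3/8 = 1/2
  P(T=2) = 1/8 + 1/4 = 3/8

H(S) = -[(1/4)·log₂(1/4) + (3/4)·log₂(3/4)]
  = 0.5000 + 0.3113
  = 0.8113 bits
H(T) = -[(1/8)·log₂(1/8) + (1/2)·log₂(1/2) + (3/8)·log₂(3/8)]
  = 0.3750 + 0.5000 + 0.5306
  = 1.4056 bits
H(S,T) = -[(1/8)·log₂(1/8) + (1/8)·log₂(1/8) + (1/8)·log₂(1/8) + (3/8)·log₂(3/8) + (1/4)·log₂(1/4)]
  = 0.3750 + 0.3750 + 0.3750 + 0.5306 + 0.5000
  = 2.1556 bits

I(S;T) = H(S) + H(T) - H(S,T)
  = 0.8113 + 1.4056 - 2.1556
  = 0.0613 bits

Distribution 2 (U, V):
Marginal P(U) (row sums):
  P(U=0) = 3/8 + 0 + 0 = 3/8
  P(U=1) = 0 + 1/8 + 0 = 1/8
  P(U=2) = 0 + 0 + 1/2 = 1/2
Marginal P(V) (column sums):
  P(V=0) = 3/8 + 0 + 0 = 3/8
  P(V=1) = 0 + 1/8 + 0 = 1/8
  P(V=2) = 0 + 0 + 1/2 = 1/2

H(U) = -[(3/8)·log₂(3/8) + (1/8)·log₂(1/8) + (1/2)·log₂(1/2)]
  = 0.5306 + 0.3750 + 0.5000
  = 1.4056 bits
H(V) = -[(3/8)·log₂(3/8) + (1/8)·log₂(1/8) + (1/2)·log₂(1/2)]
  = 0.5306 + 0.3750 + 0.5000
  = 1.4056 bits
H(U,V) = -[(3/8)·log₂(3/8) + (1/8)·log₂(1/8) + (1/2)·log₂(1/2)]
  = 0.5306 + 0.3750 + 0.5000
  = 1.4056 bits

I(U;V) = H(U) + H(V) - H(U,V)
  = 1.4056 + 1.4056 - 1.4056
  = 1.4056 bits

I(U;V) = 1.4056 bits > I(S;T) = 0.0613 bits, so (U, V) has the higher mutual information (stronger dependence).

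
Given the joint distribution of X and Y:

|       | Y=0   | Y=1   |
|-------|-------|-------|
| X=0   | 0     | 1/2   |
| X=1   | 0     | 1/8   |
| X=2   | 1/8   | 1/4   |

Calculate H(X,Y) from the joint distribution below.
H(X,Y) = -Σ P(X,Y) log₂ P(X,Y), summed over the non-zero cells:
H(X,Y) = -[(1/2)·log₂(1/2) + (1/8)·log₂(1/8) + (1/8)·log₂(1/8) + (1/4)·log₂(1/4)]
  = 0.5000 + 0.3750 + 0.3750 + 0.5000
  = 1.7500 bits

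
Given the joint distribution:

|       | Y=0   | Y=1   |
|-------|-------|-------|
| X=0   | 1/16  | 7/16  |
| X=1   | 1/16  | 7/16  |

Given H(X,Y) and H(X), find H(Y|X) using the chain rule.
From the chain rule: H(X,Y) = H(X) + H(Y|X)
Therefore: H(Y|X) = H(X,Y) - H(X)

H(X,Y) = -[(1/16)·log₂(1/16) + (7/16)·log₂(7/16) + (1/16)·log₂(1/16) + (7/16)·log₂(7/16)]
  = 0.2500 + 0.5218 + 0.2500 + 0.5218
  = 1.5436 bits
Marginal P(X) (row sums):
  P(X=0) = 1/16 + 7/16 = 1/2
  P(X=1) = 1/16 + 7/16 = 1/2
H(X) = -[(1/2)·log₂(1/2) + (1/2)·log₂(1/2)]
  = 0.5000 + 0.5000
  = 1.0000 bits

H(Y|X) = 1.5436 - 1.0000 = 0.5436 bits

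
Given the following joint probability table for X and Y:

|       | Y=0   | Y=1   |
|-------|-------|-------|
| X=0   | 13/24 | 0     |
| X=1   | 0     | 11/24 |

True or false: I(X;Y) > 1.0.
Marginal P(X) (row sums):
  P(X=0) = 13/24 + 0 = 13/24
  P(X=1) = 0 + 11/24 = 11/24
Marginal P(Y) (column sums):
  P(Y=0) = 13/24 + 0 = 13/24
  P(Y=1) = 0 + 11/24 = 11/24

H(X) = -[(13/24)·log₂(13/24) + (11/24)·log₂(11/24)]
  = 0.4791 + 0.5159
  = 0.9950 bits
H(Y) = -[(13/24)·log₂(13/24) + (11/24)·log₂(11/24)]
  = 0.4791 + 0.5159
  = 0.9950 bits
H(X,Y) = -[(13/24)·log₂(13/24) + (11/24)·log₂(11/24)]
  = 0.4791 + 0.5159
  = 0.9950 bits

I(X;Y) = H(X) + H(Y) - H(X,Y)
  = 0.9950 + 0.9950 - 0.9950
  = 0.9950 bits

False. I(X;Y) = 0.9950 bits, which is ≤ 1.0 bits.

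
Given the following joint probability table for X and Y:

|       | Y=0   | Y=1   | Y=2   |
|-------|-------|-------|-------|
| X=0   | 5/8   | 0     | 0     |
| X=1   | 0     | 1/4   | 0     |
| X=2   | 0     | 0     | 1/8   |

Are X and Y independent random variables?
Marginal P(X) (row sums):
  P(X=0) = 5/8 + 0 + 0 = 5/8
  P(X=1) = 0 + 1/4 + 0 = 1/4
  P(X=2) = 0 + 0 + 1/8 = 1/8
Marginal P(Y) (column sums):
  P(Y=0) = 5/8 + 0 + 0 = 5/8
  P(Y=1) = 0 + 1/4 + 0 = 1/4
  P(Y=2) = 0 + 0 + 1/8 = 1/8

X and Y are independent iff P(X=i,Y=j) = P(X=i)·P(Y=j) for every cell.
  P(X=0)·P(Y=0) = 5/8 × 5/8 = 25/64, but P(X=0,Y=0) = 5/8 ✗

No, X and Y are not independent. Quantitatively, I(X;Y) > 0:

H(X) = -[(5/8)·log₂(5/8) + (1/4)·log₂(1/4) + (1/8)·log₂(1/8)]
  = 0.4238 + 0.5000 + 0.3750
  = 1.2988 bits
H(Y) = -[(5/8)·log₂(5/8) + (1/4)·log₂(1/4) + (1/8)·log₂(1/8)]
  = 0.4238 + 0.5000 + 0.3750
  = 1.2988 bits
H(X,Y) = -[(5/8)·log₂(5/8) + (1/4)·log₂(1/4) + (1/8)·log₂(1/8)]
  = 0.4238 + 0.5000 + 0.3750
  = 1.2988 bits
I(X;Y) = H(X) + H(Y) - H(X,Y) = 1.2988 + 1.2988 - 1.2988 = 1.2988 bits > 0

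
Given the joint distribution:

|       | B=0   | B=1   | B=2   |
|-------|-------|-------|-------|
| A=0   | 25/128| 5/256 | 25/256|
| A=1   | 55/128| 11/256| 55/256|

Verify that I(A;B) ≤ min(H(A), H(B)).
Marginal P(A) (row sums):
  P(A=0) = 25/128 + 5/256 + 25/256 = 5/16
  P(A=1) = 55/128 + 11/256 + 55/256 = 11/16
Marginal P(B) (column sums):
  P(B=0) = 25/128 + 55/128 = 5/8
  P(B=1) = 5/256 + 11/256 = 1/16
  P(B=2) = 25/256 + 55/256 = 5/16

H(A) = -[(5/16)·log₂(5/16) + (11/16)·log₂(11/16)]
  = 0.5244 + 0.3716
  = 0.8960 bits
H(B) = -[(5/8)·log₂(5/8) + (1/16)·log₂(1/16) + (5/16)·log₂(5/16)]
  = 0.4238 + 0.2500 + 0.5244
  = 1.1982 bits
H(A,B) = -[(25/128)·log₂(25/128) + (5/256)·log₂(5/256) + (25/256)·log₂(25/256) + (55/128)·log₂(55/128) + (11/256)·log₂(11/256) + (55/256)·log₂(55/256)]
  = 0.4602 + 0.1109 + 0.3277 + 0.5236 + 0.1951 + 0.4767
  = 2.0942 bits

I(A;B) = H(A) + H(B) - H(A,B)
  = 0.8960 + 1.1982 - 2.0942
  = 0.0000 bits

min(H(A), H(B)) = min(0.8960, 1.1982) = 0.8960 bits
Since 0.0000 ≤ 0.8960, the bound is satisfied ✓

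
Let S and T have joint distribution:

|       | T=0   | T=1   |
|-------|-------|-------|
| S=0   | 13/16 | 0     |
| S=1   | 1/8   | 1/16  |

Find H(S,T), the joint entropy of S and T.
H(S,T) = -Σ P(S,T) log₂ P(S,T), summed over the non-zero cells:
H(S,T) = -[(13/16)·log₂(13/16) + (1/8)·log₂(1/8) + (1/16)·log₂(1/16)]
  = 0.2434 + 0.3750 + 0.2500
  = 0.8684 bits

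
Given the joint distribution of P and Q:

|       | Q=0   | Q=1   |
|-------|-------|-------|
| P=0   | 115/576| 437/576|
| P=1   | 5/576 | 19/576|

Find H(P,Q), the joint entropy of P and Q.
H(P,Q) = -Σ P(P,Q) log₂ P(P,Q), summed over the non-zero cells:
H(P,Q) = -[(115/576)·log₂(115/576) + (437/576)·log₂(437/576) + (5/576)·log₂(5/576) + (19/576)·log₂(19/576)]
  = 0.4641 + 0.3023 + 0.0594 + 0.1624
  = 0.9882 bits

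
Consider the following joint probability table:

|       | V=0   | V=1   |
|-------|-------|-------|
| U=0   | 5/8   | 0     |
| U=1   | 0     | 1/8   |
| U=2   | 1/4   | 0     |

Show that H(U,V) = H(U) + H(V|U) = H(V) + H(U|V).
Marginal P(U) (row sums):
  P(U=0) = 5/8 + 0 = 5/8
  P(U=1) = 0 + 1/8 = 1/8
  P(U=2) = 1/4 + 0 = 1/4
Marginal P(V) (column sums):
  P(V=0) = 5/8 + 0 + 1/4 = 7/8
  P(V=1) = 0 + 1/8 + 0 = 1/8

Decomposition 1: H(U) + H(V|U)
H(U) = -[(5/8)·log₂(5/8) + (1/8)·log₂(1/8) + (1/4)·log₂(1/4)]
  = 0.4238 + 0.3750 + 0.5000
  = 1.2988 bits
H(V|U) = -Σ P(U,V)·log₂ P(V|U), where P(V|U) = P(U,V) / P(U)
  (cells with P(U,V) = 0 contribute 0)
  (U=0,V=0): P(V|U) = (5/8)/(5/8) = 1;  -(5/8)·log₂(1) = 0.0000
  (U=1,V=1): P(V|U) = (1/8)/(1/8) = 1;  -(1/8)·log₂(1) = 0.0000
  (U=2,V=0): P(V|U) = (1/4)/(1/4) = 1;  -(1/4)·log₂(1) = 0.0000
H(V|U) = 0.0000 + 0.0000 + 0.0000
  = 0.0000 bits
H(U) + H(V|U) = 1.2988 + 0.0000 = 1.2988 bits

Decomposition 2: H(V) + H(U|V)
H(V) = -[(7/8)·log₂(7/8) + (1/8)·log₂(1/8)]
  = 0.1686 + 0.3750
  = 0.5436 bits
H(U|V) = -Σ P(U,V)·log₂ P(U|V), where P(U|V) = P(U,V) / P(V)
  (cells with P(U,V) = 0 contribute 0)
  (U=0,V=0): P(U|V) = (5/8)/(7/8) = 5/7;  -(5/8)·log₂(5/7) = 0.3034
  (U=1,V=1): P(U|V) = (1/8)/(1/8) = 1;  -(1/8)·log₂(1) = 0.0000
  (U=2,V=0): P(U|V) = (1/4)/(7/8) = 2/7;  -(1/4)·log₂(2/7) = 0.4518
H(U|V) = 0.3034 + 0.0000 + 0.4518
  = 0.7552 bits
H(V) + H(U|V) = 0.5436 + 0.7552 = 1.2988 bits

Direct computation of the joint entropy:
H(U,V) = -[(5/8)·log₂(5/8) + (1/8)·log₂(1/8) + (1/4)·log₂(1/4)]
  = 0.4238 + 0.3750 + 0.5000
  = 1.2988 bits

All three agree: H(U,V) = 1.2988 bits ✓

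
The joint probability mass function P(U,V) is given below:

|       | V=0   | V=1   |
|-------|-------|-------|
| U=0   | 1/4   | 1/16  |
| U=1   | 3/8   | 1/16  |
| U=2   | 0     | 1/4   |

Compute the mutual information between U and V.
Marginal P(U) (row sums):
  P(U=0) = 1/4 + 1/16 = 5/16
  P(U=1) = 3/8 + 1/16 = 7/16
  P(U=2) = 0 + 1/4 = 1/4
Marginal P(V) (column sums):
  P(V=0) = 1/4 + 3/8 + 0 = 5/8
  P(V=1) = 1/16 + 1/16 + 1/4 = 3/8

H(U) = -[(5/16)·log₂(5/16) + (7/16)·log₂(7/16) + (1/4)·log₂(1/4)]
  = 0.5244 + 0.5218 + 0.5000
  = 1.5462 bits
H(V) = -[(5/8)·log₂(5/8) + (3/8)·log₂(3/8)]
  = 0.4238 + 0.5306
  = 0.9544 bits
H(U,V) = -[(1/4)·log₂(1/4) + (1/16)·log₂(1/16) + (3/8)·log₂(3/8) + (1/16)·log₂(1/16) + (1/4)·log₂(1/4)]
  = 0.5000 + 0.2500 + 0.5306 + 0.2500 + 0.5000
  = 2.0306 bits

I(U;V) = H(U) + H(V) - H(U,V)
  = 1.5462 + 0.9544 - 2.0306
  = 0.4700 bits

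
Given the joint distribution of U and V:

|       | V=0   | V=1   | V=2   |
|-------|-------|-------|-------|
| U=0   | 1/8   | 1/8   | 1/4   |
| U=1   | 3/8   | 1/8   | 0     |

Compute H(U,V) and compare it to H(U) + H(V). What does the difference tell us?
Marginal P(U) (row sums):
  P(U=0) = 1/8 + 1/8 + 1/4 = 1/2
  P(U=1) = 3/8 + 1/8 + 0 = 1/2
Marginal P(V) (column sums):
  P(V=0) = 1/8 + 3/8 = 1/2
  P(V=1) = 1/8 + 1/8 = 1/4
  P(V=2) = 1/4 + 0 = 1/4

H(U,V) = -[(1/8)·log₂(1/8) + (1/8)·log₂(1/8) + (1/4)·log₂(1/4) + (3/8)·log₂(3/8) + (1/8)·log₂(1/8)]
  = 0.3750 + 0.3750 + 0.5000 + 0.5306 + 0.3750
  = 2.1556 bits
H(U) = -[(1/2)·log₂(1/2) + (1/2)·log₂(1/2)]
  = 0.5000 + 0.5000
  = 1.0000 bits
H(V) = -[(1/2)·log₂(1/2) + (1/4)·log₂(1/4) + (1/4)·log₂(1/4)]
  = 0.5000 + 0.5000 + 0.5000
  = 1.5000 bits

H(U) + H(V) = 1.0000 + 1.5000 = 2.5000 bits
Difference: H(U) + H(V) - H(U,V) = 2.5000 - 2.1556 = 0.3444 bits = I(U;V)

The difference is the mutual information; it is positive here, so U and V are dependent (knowing one reduces uncertainty about the other by 0.3444 bits).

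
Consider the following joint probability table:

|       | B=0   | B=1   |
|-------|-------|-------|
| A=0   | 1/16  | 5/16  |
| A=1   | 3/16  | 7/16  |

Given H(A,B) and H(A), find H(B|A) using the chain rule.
From the chain rule: H(A,B) = H(A) + H(B|A)
Therefore: H(B|A) = H(A,B) - H(A)

H(A,B) = -[(1/16)·log₂(1/16) + (5/16)·log₂(5/16) + (3/16)·log₂(3/16) + (7/16)·log₂(7/16)]
  = 0.2500 + 0.5244 + 0.4528 + 0.5218
  = 1.7490 bits
Marginal P(A) (row sums):
  P(A=0) = 1/16 + 5/16 = 3/8
  P(A=1) = 3/16 + 7/16 = 5/8
H(A) = -[(3/8)·log₂(3/8) + (5/8)·log₂(5/8)]
  = 0.5306 + 0.4238
  = 0.9544 bits

H(B|A) = 1.7490 - 0.9544 = 0.7946 bits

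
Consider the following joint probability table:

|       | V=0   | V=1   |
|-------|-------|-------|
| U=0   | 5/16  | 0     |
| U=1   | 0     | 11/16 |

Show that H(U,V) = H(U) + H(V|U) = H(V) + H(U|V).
Marginal P(U) (row sums):
  P(U=0) = 5/16 + 0 = 5/16
  P(U=1) = 0 + 11/16 = 11/16
Marginal P(V) (column sums):
  P(V=0) = 5/16 + 0 = 5/16
  P(V=1) = 0 + 11/16 = 11/16

Decomposition 1: H(U) + H(V|U)
H(U) = -[(5/16)·log₂(5/16) + (11/16)·log₂(11/16)]
  = 0.5244 + 0.3716
  = 0.8960 bits
H(V|U) = -Σ P(U,V)·log₂ P(V|U), where P(V|U) = P(U,V) / P(U)
  (cells with P(U,V) = 0 contribute 0)
  (U=0,V=0): P(V|U) = (5/16)/(5/16) = 1;  -(5/16)·log₂(1) = 0.0000
  (U=1,V=1): P(V|U) = (11/16)/(11/16) = 1;  -(11/16)·log₂(1) = 0.0000
H(V|U) = 0.0000 + 0.0000
  = 0.0000 bits
H(U) + H(V|U) = 0.8960 + 0.0000 = 0.8960 bits

Decomposition 2: H(V) + H(U|V)
H(V) = -[(5/16)·log₂(5/16) + (11/16)·log₂(11/16)]
  = 0.5244 + 0.3716
  = 0.8960 bits
H(U|V) = -Σ P(U,V)·log₂ P(U|V), where P(U|V) = P(U,V) / P(V)
  (cells with P(U,V) = 0 contribute 0)
  (U=0,V=0): P(U|V) = (5/16)/(5/16) = 1;  -(5/16)·log₂(1) = 0.0000
  (U=1,V=1): P(U|V) = (11/16)/(11/16) = 1;  -(11/16)·log₂(1) = 0.0000
H(U|V) = 0.0000 + 0.0000
  = 0.0000 bits
H(V) + H(U|V) = 0.8960 + 0.0000 = 0.8960 bits

Direct computation of the joint entropy:
H(U,V) = -[(5/16)·log₂(5/16) + (11/16)·log₂(11/16)]
  = 0.5244 + 0.3716
  = 0.8960 bits

All three agree: H(U,V) = 0.8960 bits ✓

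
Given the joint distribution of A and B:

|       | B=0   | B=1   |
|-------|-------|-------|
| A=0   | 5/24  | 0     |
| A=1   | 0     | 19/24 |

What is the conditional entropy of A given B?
Marginal P(B) (column sums):
  P(B=0) = 5/24 + 0 = 5/24
  P(B=1) = 0 + 19/24 = 19/24

H(A|B) = -Σ P(A,B)·log₂ P(A|B), where P(A|B) = P(A,B) / P(B)
  (cells with P(A,B) = 0 contribute 0)
  (A=0,B=0): P(A|B) = (5/24)/(5/24) = 1;  -(5/24)·log₂(1) = 0.0000
  (A=1,B=1): P(A|B) = (19/24)/(19/24) = 1;  -(19/24)·log₂(1) = 0.0000
H(A|B) = 0.0000 + 0.0000
  = 0.0000 bits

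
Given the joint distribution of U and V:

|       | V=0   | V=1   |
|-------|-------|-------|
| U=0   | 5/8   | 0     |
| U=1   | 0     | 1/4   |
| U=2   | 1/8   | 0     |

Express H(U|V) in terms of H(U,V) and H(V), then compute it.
H(U|V) = H(U,V) - H(V)

Marginal P(V) (column sums):
  P(V=0) = 5/8 + 0 + 1/8 = 3/4
  P(V=1) = 0 + 1/4 + 0 = 1/4

H(U,V) = -[(5/8)·log₂(5/8) + (1/4)·log₂(1/4) + (1/8)·log₂(1/8)]
  = 0.4238 + 0.5000 + 0.3750
  = 1.2988 bits
H(V) = -[(3/4)·log₂(3/4) + (1/4)·log₂(1/4)]
  = 0.3113 + 0.5000
  = 0.8113 bits

H(U|V) = 1.2988 - 0.8113 = 0.4875 bits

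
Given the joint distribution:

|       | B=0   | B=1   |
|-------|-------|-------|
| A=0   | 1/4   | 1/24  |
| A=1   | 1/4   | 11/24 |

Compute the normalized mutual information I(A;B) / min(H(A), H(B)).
Marginal P(A) (row sums):
  P(A=0) = 1/4 + 1/24 = 7/24
  P(A=1) = 1/4 + 11/24 = 17/24
Marginal P(B) (column sums):
  P(B=0) = 1/4 + 1/4 = 1/2
  P(B=1) = 1/24 + 11/24 = 1/2

H(A) = -[(7/24)·log₂(7/24) + (17/24)·log₂(17/24)]
  = 0.5185 + 0.3524
  = 0.8709 bits
H(B) = -[(1/2)·log₂(1/2) + (1/2)·log₂(1/2)]
  = 0.5000 + 0.5000
  = 1.0000 bits
H(A,B) = -[(1/4)·log₂(1/4) + (1/24)·log₂(1/24) + (1/4)·log₂(1/4) + (11/24)·log₂(11/24)]
  = 0.5000 + 0.1910 + 0.5000 + 0.5159
  = 1.7069 bits

I(A;B) = H(A) + H(B) - H(A,B)
  = 0.8709 + 1.0000 - 1.7069
  = 0.1640 bits

min(H(A), H(B)) = min(0.8709, 1.0000) = 0.8709 bits
Normalized MI = 0.1640 / 0.8709 = 0.1883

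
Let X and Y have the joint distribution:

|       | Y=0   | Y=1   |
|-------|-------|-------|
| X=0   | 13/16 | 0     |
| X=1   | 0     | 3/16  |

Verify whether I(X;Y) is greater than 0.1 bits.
Marginal P(X) (row sums):
  P(X=0) = 13/16 + 0 = 13/16
  P(X=1) = 0 + 3/16 = 3/16
Marginal P(Y) (column sums):
  P(Y=0) = 13/16 + 0 = 13/16
  P(Y=1) = 0 + 3/16 = 3/16

H(X) = -[(13/16)·log₂(13/16) + (3/16)·log₂(3/16)]
  = 0.2434 + 0.4528
  = 0.6962 bits
H(Y) = -[(13/16)·log₂(13/16) + (3/16)·log₂(3/16)]
  = 0.2434 + 0.4528
  = 0.6962 bits
H(X,Y) = -[(13/16)·log₂(13/16) + (3/16)·log₂(3/16)]
  = 0.2434 + 0.4528
  = 0.6962 bits

I(X;Y) = H(X) + H(Y) - H(X,Y)
  = 0.6962 + 0.6962 - 0.6962
  = 0.6962 bits

Yes. I(X;Y) = 0.6962 bits, which is > 0.1 bits.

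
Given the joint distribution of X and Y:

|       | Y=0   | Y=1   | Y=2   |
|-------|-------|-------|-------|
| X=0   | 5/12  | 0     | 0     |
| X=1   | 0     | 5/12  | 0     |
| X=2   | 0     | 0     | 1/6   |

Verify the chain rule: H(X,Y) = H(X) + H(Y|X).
Left side:
H(X,Y) = -[(5/12)·log₂(5/12) + (5/12)·log₂(5/12) + (1/6)·log₂(1/6)]
  = 0.5263 + 0.5263 + 0.4308
  = 1.4834 bits

Right side:
Marginal P(X) (row sums):
  P(X=0) = 5/12 + 0 + 0 = 5/12
  P(X=1) = 0 + 5/12 + 0 = 5/12
  P(X=2) = 0 + 0 + 1/6 = 1/6
H(X) = -[(5/12)·log₂(5/12) + (5/12)·log₂(5/12) + (1/6)·log₂(1/6)]
  = 0.5263 + 0.5263 + 0.4308
  = 1.4834 bits
H(Y|X) = -Σ P(X,Y)·log₂ P(Y|X), where P(Y|X) = P(X,Y) / P(X)
  (cells with P(X,Y) = 0 contribute 0)
  (X=0,Y=0): P(Y|X) = (5/12)/(5/12) = 1;  -(5/12)·log₂(1) = 0.0000
  (X=1,Y=1): P(Y|X) = (5/12)/(5/12) = 1;  -(5/12)·log₂(1) = 0.0000
  (X=2,Y=2): P(Y|X) = (1/6)/(1/6) = 1;  -(1/6)·log₂(1) = 0.0000
H(Y|X) = 0.0000 + 0.0000 + 0.0000
  = 0.0000 bits
H(X) + H(Y|X) = 1.4834 + 0.0000 = 1.4834 bits

Both sides equal 1.4834 bits, so the chain rule holds ✓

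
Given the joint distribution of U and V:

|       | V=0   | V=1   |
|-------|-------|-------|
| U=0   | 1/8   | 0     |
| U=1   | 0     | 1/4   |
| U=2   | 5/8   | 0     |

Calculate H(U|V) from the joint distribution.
Marginal P(V) (column sums):
  P(V=0) = 1/8 + 0 + 5/8 = 3/4
  P(V=1) = 0 + 1/4 + 0 = 1/4

H(U|V) = -Σ P(U,V)·log₂ P(U|V), where P(U|V) = P(U,V) / P(V)
  (cells with P(U,V) = 0 contribute 0)
  (U=0,V=0): P(U|V) = (1/8)/(3/4) = 1/6;  -(1/8)·log₂(1/6) = 0.3231
  (U=1,V=1): P(U|V) = (1/4)/(1/4) = 1;  -(1/4)·log₂(1) = 0.0000
  (U=2,V=0): P(U|V) = (5/8)/(3/4) = 5/6;  -(5/8)·log₂(5/6) = 0.1644
H(U|V) = 0.3231 + 0.0000 + 0.1644
  = 0.4875 bits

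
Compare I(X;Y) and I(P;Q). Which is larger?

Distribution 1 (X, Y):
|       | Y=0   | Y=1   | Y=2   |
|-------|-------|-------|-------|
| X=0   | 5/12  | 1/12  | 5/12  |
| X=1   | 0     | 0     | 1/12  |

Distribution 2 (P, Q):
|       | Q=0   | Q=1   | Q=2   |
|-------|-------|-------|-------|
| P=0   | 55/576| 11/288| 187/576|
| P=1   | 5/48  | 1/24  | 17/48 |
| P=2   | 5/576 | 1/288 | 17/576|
Distribution 1 (X, Y):
Marginal P(X) (row sums):
  P(X=0) = 5/12 + 1/12 + 5/12 = 11/12
  P(X=1) = 0 + 0 + 1/12 = 1/12
Marginal P(Y) (column sums):
  P(Y=0) = 5/12 + 0 = 5/12
  P(Y=1) = 1/12 + 0 = 1/12
  P(Y=2) = 5/12 + 1/12 = 1/2

H(X) = -[(11/12)·log₂(11/12) + (1/12)·log₂(1/12)]
  = 0.1151 + 0.2987
  = 0.4138 bits
H(Y) = -[(5/12)·log₂(5/12) + (1/12)·log₂(1/12) + (1/2)·log₂(1/2)]
  = 0.5263 + 0.2987 + 0.5000
  = 1.3250 bits
H(X,Y) = -[(5/12)·log₂(5/12) + (1/12)·log₂(1/12) + (5/12)·log₂(5/12) + (1/12)·log₂(1/12)]
  = 0.5263 + 0.2987 + 0.5263 + 0.2987
  = 1.6500 bits

I(X;Y) = H(X) + H(Y) - H(X,Y)
  = 0.4138 + 1.3250 - 1.6500
  = 0.0888 bits

Distribution 2 (P, Q):
Marginal P(P) (row sums):
  P(P=0) = 55/576 + 11/288 + 187/576 = 11/24
  P(P=1) = 5/48 + 1/24 + 17/48 = 1/2
  P(P=2) = 5/576 + 1/288 + 17/576 = 1/24
Marginal P(Q) (column sums):
  P(Q=0) = 55/576 + 5/48 + 5/576 = 5/24
  P(Q=1) = 11/288 + 1/24 + 1/288 = 1/12
  P(Q=2) = 187/576 + 17/48 + 17/576 = 17/24

H(P) = -[(11/24)·log₂(11/24) + (1/2)·log₂(1/2) + (1/24)·log₂(1/24)]
  = 0.5159 + 0.5000 + 0.1910
  = 1.2069 bits
H(Q) = -[(5/24)·log₂(5/24) + (1/12)·log₂(1/12) + (17/24)·log₂(17/24)]
  = 0.4715 + 0.2987 + 0.3524
  = 1.1226 bits
H(P,Q) = -[(55/576)·log₂(55/576) + (11/288)·log₂(11/288) + (187/576)·log₂(187/576) + (5/48)·log₂(5/48) + (1/24)·log₂(1/24) + (17/48)·log₂(17/48) + (5/576)·log₂(5/576) + (1/288)·log₂(1/288) + (17/576)·log₂(17/576)]
  = 0.3236 + 0.1799 + 0.5269 + 0.3399 + 0.1910 + 0.5304 + 0.0594 + 0.0284 + 0.1500
  = 2.3295 bits

I(P;Q) = H(P) + H(Q) - H(P,Q)
  = 1.2069 + 1.1226 - 2.3295
  = 0.0000 bits

I(X;Y) = 0.0888 bits > I(P;Q) = 0.0000 bits, so (X, Y) has the higher mutual information (stronger dependence).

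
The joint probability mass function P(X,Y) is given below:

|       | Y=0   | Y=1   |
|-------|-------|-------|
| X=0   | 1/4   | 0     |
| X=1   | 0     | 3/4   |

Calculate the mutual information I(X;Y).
Marginal P(X) (row sums):
  P(X=0) = 1/4 + 0 = 1/4
  P(X=1) = 0 + 3/4 = 3/4
Marginal P(Y) (column sums):
  P(Y=0) = 1/4 + 0 = 1/4
  P(Y=1) = 0 + 3/4 = 3/4

H(X) = -[(1/4)·log₂(1/4) + (3/4)·log₂(3/4)]
  = 0.5000 + 0.3113
  = 0.8113 bits
H(Y) = -[(1/4)·log₂(1/4) + (3/4)·log₂(3/4)]
  = 0.5000 + 0.3113
  = 0.8113 bits
H(X,Y) = -[(1/4)·log₂(1/4) + (3/4)·log₂(3/4)]
  = 0.5000 + 0.3113
  = 0.8113 bits

I(X;Y) = H(X) + H(Y) - H(X,Y)
  = 0.8113 + 0.8113 - 0.8113
  = 0.8113 bits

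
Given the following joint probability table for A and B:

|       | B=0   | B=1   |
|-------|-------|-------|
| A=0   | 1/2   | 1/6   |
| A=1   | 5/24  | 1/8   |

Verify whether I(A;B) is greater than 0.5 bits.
Marginal P(A) (row sums):
  P(A=0) = 1/2 + 1/6 = 2/3
  P(A=1) = 5/24 + 1/8 = 1/3
Marginal P(B) (column sums):
  P(B=0) = 1/2 + 5/24 = 17/24
  P(B=1) = 1/6 + 1/8 = 7/24

H(A) = -[(2/3)·log₂(2/3) + (1/3)·log₂(1/3)]
  = 0.3900 + 0.5283
  = 0.9183 bits
H(B) = -[(17/24)·log₂(17/24) + (7/24)·log₂(7/24)]
  = 0.3524 + 0.5185
  = 0.8709 bits
H(A,B) = -[(1/2)·log₂(1/2) + (1/6)·log₂(1/6) + (5/24)·log₂(5/24) + (1/8)·log₂(1/8)]
  = 0.5000 + 0.4308 + 0.4715 + 0.3750
  = 1.7773 bits

I(A;B) = H(A) + H(B) - H(A,B)
  = 0.9183 + 0.8709 - 1.7773
  = 0.0119 bits

No. I(A;B) = 0.0119 bits, which is ≤ 0.5 bits.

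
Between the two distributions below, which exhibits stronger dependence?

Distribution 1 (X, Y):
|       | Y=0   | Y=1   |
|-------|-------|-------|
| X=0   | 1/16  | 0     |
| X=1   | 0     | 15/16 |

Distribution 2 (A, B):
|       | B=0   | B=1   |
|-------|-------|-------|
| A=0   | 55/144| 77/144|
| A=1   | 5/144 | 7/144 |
Distribution 1 (X, Y):
Marginal P(X) (row sums):
  P(X=0) = 1/16 + 0 = 1/16
  P(X=1) = 0 + 15/16 = 15/16
Marginal P(Y) (column sums):
  P(Y=0) = 1/16 + 0 = 1/16
  P(Y=1) = 0 + 15/16 = 15/16

H(X) = -[(1/16)·log₂(1/16) + (15/16)·log₂(15/16)]
  = 0.2500 + 0.0873
  = 0.3373 bits
H(Y) = -[(1/16)·log₂(1/16) + (15/16)·log₂(15/16)]
  = 0.2500 + 0.0873
  = 0.3373 bits
H(X,Y) = -[(1/16)·log₂(1/16) + (15/16)·log₂(15/16)]
  = 0.2500 + 0.0873
  = 0.3373 bits

I(X;Y) = H(X) + H(Y) - H(X,Y)
  = 0.3373 + 0.3373 - 0.3373
  = 0.3373 bits

Distribution 2 (A, B):
Marginal P(A) (row sums):
  P(A=0) = 55/144 + 77/144 = 11/12
  P(A=1) = 5/144 + 7/144 = 1/12
Marginal P(B) (column sums):
  P(B=0) = 55/144 + 5/144 = 5/12
  P(B=1) = 77/144 + 7/144 = 7/12

H(A) = -[(11/12)·log₂(11/12) + (1/12)·log₂(1/12)]
  = 0.1151 + 0.2987
  = 0.4138 bits
H(B) = -[(5/12)·log₂(5/12) + (7/12)·log₂(7/12)]
  = 0.5263 + 0.4536
  = 0.9799 bits
H(A,B) = -[(55/144)·log₂(55/144) + (77/144)·log₂(77/144) + (5/144)·log₂(5/144) + (7/144)·log₂(7/144)]
  = 0.5304 + 0.4829 + 0.1683 + 0.2121
  = 1.3937 bits

I(A;B) = H(A) + H(B) - H(A,B)
  = 0.4138 + 0.9799 - 1.3937
  = 0.0000 bits

I(X;Y) = 0.3373 bits > I(A;B) = 0.0000 bits, so (X, Y) has the higher mutual information (stronger dependence).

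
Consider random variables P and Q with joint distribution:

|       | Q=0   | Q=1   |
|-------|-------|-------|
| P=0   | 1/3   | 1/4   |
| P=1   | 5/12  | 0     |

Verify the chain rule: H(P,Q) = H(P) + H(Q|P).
Left side:
H(P,Q) = -[(1/3)·log₂(1/3) + (1/4)·log₂(1/4) + (5/12)·log₂(5/12)]
  = 0.5283 + 0.5000 + 0.5263
  = 1.5546 bits

Right side:
Marginal P(P) (row sums):
  P(P=0) = 1/3 + 1/4 = 7/12
  P(P=1) = 5/12 + 0 = 5/12
H(P) = -[(7/12)·log₂(7/12) + (5/12)·log₂(5/12)]
  = 0.4536 + 0.5263
  = 0.9799 bits
H(Q|P) = -Σ P(P,Q)·log₂ P(Q|P), where P(Q|P) = P(P,Q) / P(P)
  (cells with P(P,Q) = 0 contribute 0)
  (P=0,Q=0): P(Q|P) = (1/3)/(7/12) = 4/7;  -(1/3)·log₂(4/7) = 0.2691
  (P=0,Q=1): P(Q|P) = (1/4)/(7/12) = 3/7;  -(1/4)·log₂(3/7) = 0.3056
  (P=1,Q=0): P(Q|P) = (5/12)/(5/12) = 1;  -(5/12)·log₂(1) = 0.0000
H(Q|P) = 0.2691 + 0.3056 + 0.0000
  = 0.5747 bits
H(P) + H(Q|P) = 0.9799 + 0.5747 = 1.5546 bits

Both sides equal 1.5546 bits, so the chain rule holds ✓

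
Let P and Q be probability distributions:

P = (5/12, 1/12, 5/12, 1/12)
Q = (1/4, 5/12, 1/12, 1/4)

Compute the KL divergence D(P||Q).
D(P||Q) = Σ P(i) log₂(P(i)/Q(i))
  i=0: (5/12) × log₂((5/12)/(1/4)) = (5/12) × log₂(5/3) = 0.3071
  i=1: (1/12) × log₂((1/12)/(5/12)) = (1/12) × log₂(1/5) = -0.1935
  i=2: (5/12) × log₂((5/12)/(1/12)) = (5/12) × log₂(5) = 0.9675
  i=3: (1/12) × log₂((1/12)/(1/4)) = (1/12) × log₂(1/3) = -0.1321
D(P||Q) = 0.3071 - 0.1935 + 0.9675 - 0.1321
  = 0.9490 bits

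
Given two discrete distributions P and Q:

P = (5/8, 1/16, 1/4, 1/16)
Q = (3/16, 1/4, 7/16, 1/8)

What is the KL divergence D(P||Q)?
D(P||Q) = Σ P(i) log₂(P(i)/Q(i))
  i=0: (5/8) × log₂((5/8)/(3/16)) = (5/8) × log₂(10/3) = 1.0856
  i=1: (1/16) × log₂((1/16)/(1/4)) = (1/16) × log₂(1/4) = -0.1250
  i=2: (1/4) × log₂((1/4)/(7/16)) = (1/4) × log₂(4/7) = -0.2018
  i=3: (1/16) × log₂((1/16)/(1/8)) = (1/16) × log₂(1/2) = -0.0625
D(P||Q) = 1.0856 - 0.1250 - 0.2018 - 0.0625
  = 0.6963 bits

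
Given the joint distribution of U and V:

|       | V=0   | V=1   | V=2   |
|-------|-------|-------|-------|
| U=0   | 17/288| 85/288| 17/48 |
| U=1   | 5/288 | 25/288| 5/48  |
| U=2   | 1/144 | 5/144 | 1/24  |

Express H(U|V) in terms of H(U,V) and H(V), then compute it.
H(U|V) = H(U,V) - H(V)

Marginal P(V) (column sums):
  P(V=0) = 17/288 + 5/288 + 1/144 = 1/12
  P(V=1) = 85/288 + 25/288 + 5/144 = 5/12
  P(V=2) = 17/48 + 5/48 + 1/24 = 1/2

H(U,V) = -[(17/288)·log₂(17/288) + (85/288)·log₂(85/288) + (17/48)·log₂(17/48) + (5/288)·log₂(5/288) + (25/288)·log₂(25/288) + (5/48)·log₂(5/48) + (1/144)·log₂(1/144) + (5/144)·log₂(5/144) + (1/24)·log₂(1/24)]
  = 0.2410 + 0.5196 + 0.5304 + 0.1015 + 0.3061 + 0.3399 + 0.0498 + 0.1683 + 0.1910
  = 2.4476 bits
H(V) = -[(1/12)·log₂(1/12) + (5/12)·log₂(5/12) + (1/2)·log₂(1/2)]
  = 0.2987 + 0.5263 + 0.5000
  = 1.3250 bits

H(U|V) = 2.4476 - 1.3250 = 1.1226 bits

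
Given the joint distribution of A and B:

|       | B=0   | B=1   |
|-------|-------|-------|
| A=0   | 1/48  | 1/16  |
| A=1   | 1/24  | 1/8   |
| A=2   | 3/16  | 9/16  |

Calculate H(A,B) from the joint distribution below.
H(A,B) = -Σ P(A,B) log₂ P(A,B), summed over the non-zero cells:
H(A,B) = -[(1/48)·log₂(1/48) + (1/16)·log₂(1/16) + (1/24)·log₂(1/24) + (1/8)·log₂(1/8) + (3/16)·log₂(3/16) + (9/16)·log₂(9/16)]
  = 0.1164 + 0.2500 + 0.1910 + 0.3750 + 0.4528 + 0.4669
  = 1.8521 bits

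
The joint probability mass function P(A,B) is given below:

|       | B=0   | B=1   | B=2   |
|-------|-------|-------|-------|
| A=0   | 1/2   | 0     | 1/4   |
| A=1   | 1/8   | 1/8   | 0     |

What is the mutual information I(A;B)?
Marginal P(A) (row sums):
  P(A=0) = 1/2 + 0 + 1/4 = 3/4
  P(A=1) = 1/8 + 1/8 + 0 = 1/4
Marginal P(B) (column sums):
  P(B=0) = 1/2 + 1/8 = 5/8
  P(B=1) = 0 + 1/8 = 1/8
  P(B=2) = 1/4 + 0 = 1/4

H(A) = -[(3/4)·log₂(3/4) + (1/4)·log₂(1/4)]
  = 0.3113 + 0.5000
  = 0.8113 bits
H(B) = -[(5/8)·log₂(5/8) + (1/8)·log₂(1/8) + (1/4)·log₂(1/4)]
  = 0.4238 + 0.3750 + 0.5000
  = 1.2988 bits
H(A,B) = -[(1/2)·log₂(1/2) + (1/4)·log₂(1/4) + (1/8)·log₂(1/8) + (1/8)·log₂(1/8)]
  = 0.5000 + 0.5000 + 0.3750 + 0.3750
  = 1.7500 bits

I(A;B) = H(A) + H(B) - H(A,B)
  = 0.8113 + 1.2988 - 1.7500
  = 0.3601 bits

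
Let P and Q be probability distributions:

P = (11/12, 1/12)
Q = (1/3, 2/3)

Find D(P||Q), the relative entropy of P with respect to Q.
D(P||Q) = Σ P(i) log₂(P(i)/Q(i))
  i=0: (11/12) × log₂((11/12)/(1/3)) = (11/12) × log₂(11/4) = 1.3378
  i=1: (1/12) × log₂((1/12)/(2/3)) = (1/12) × log₂(1/8) = -0.2500
D(P||Q) = 1.3378 - 0.2500
  = 1.0878 bits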